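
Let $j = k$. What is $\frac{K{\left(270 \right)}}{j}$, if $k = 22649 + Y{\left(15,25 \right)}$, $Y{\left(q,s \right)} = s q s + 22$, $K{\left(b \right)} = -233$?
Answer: $- \frac{233}{32046} \approx -0.0072708$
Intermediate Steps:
$Y{\left(q,s \right)} = 22 + q s^{2}$ ($Y{\left(q,s \right)} = q s s + 22 = q s^{2} + 22 = 22 + q s^{2}$)
$k = 32046$ ($k = 22649 + \left(22 + 15 \cdot 25^{2}\right) = 22649 + \left(22 + 15 \cdot 625\right) = 22649 + \left(22 + 9375\right) = 22649 + 9397 = 32046$)
$j = 32046$
$\frac{K{\left(270 \right)}}{j} = - \frac{233}{32046}$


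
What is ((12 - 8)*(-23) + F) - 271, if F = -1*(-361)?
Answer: -2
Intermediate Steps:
F = 361
((12 - 8)*(-23) + F) - 271 = ((12 - 8)*(-23) + 361) - 271 = (4*(-23) + 361) - 271 = (-92 + 361) - 271 = 269 - 271 = -2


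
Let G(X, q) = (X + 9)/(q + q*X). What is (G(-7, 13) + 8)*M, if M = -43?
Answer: -13373/39 ≈ -342.90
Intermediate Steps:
G(X, q) = (9 + X)/(q + X*q)
(G(-7, 13) + 8)*M = ((9 - 7)/(13*(1 - 7)) + 8)*(-43) = ((1/13)*2/(-6) + 8)*(-43) = ((1/13)*(-1/6)*2 + 8)*(-43) = (-1/39 + 8)*(-43) = (311/39)*(-43) = -13373/39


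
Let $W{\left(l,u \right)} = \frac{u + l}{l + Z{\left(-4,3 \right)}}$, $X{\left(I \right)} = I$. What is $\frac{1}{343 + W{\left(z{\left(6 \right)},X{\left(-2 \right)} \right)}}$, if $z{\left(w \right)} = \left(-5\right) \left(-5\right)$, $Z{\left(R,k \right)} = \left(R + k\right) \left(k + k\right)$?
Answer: $\frac{19}{6540} \approx 0.0029052$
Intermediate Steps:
$Z{\left(R,k \right)} = 2 k \left(R + k\right)$ ($Z{\left(R,k \right)} = \left(R + k\right) 2 k = 2 k \left(R + k\right)$)
$z{\left(w \right)} = 25$
$W{\left(l,u \right)} = \frac{l + u}{-6 + l}$ ($W{\left(l,u \right)} = \frac{u + l}{l + 2 \cdot 3 \left(-4 + 3\right)} = \frac{l + u}{l + 2 \cdot 3 \left(-1\right)} = \frac{l + u}{l - 6} = \frac{l + u}{-6 + l}$)
$\frac{1}{343 + W{\left(z{\left(6 \right)},X{\left(-2 \right)} \right)}} = \frac{1}{343 + \frac{25 - 2}{-6 + 25}} = \frac{1}{343 + \frac{1}{19} \cdot 23} = \frac{1}{343 + \frac{23}{19}} = \frac{1}{\frac{6540}{19}} = \frac{19}{6540}$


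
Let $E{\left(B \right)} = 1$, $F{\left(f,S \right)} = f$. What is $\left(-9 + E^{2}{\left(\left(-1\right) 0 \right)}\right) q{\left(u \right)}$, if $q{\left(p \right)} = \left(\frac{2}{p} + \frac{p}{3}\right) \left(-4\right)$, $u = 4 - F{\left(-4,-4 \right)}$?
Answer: $\frac{280}{3} \approx 93.333$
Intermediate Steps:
$u = 8$ ($u = 4 - -4 = 4 + 4 = 8$)
$q{\left(p \right)} = - \frac{8}{p} - \frac{4 p}{3}$ ($q{\left(p \right)} = \left(\frac{2}{p} + p \frac{1}{3}\right) \left(-4\right) = \left(\frac{2}{p} + \frac{p}{3}\right) \left(-4\right) = - \frac{8}{p} - \frac{4 p}{3}$)
$\left(-9 + E^{2}{\left(\left(-1\right) 0 \right)}\right) q{\left(u \right)} = \left(-9 + 1^{2}\right) \left(- \frac{8}{8} - \frac{32}{3}\right) = \left(-9 + 1\right) \left(\left(-8\right) \frac{1}{8} - \frac{32}{3}\right) = - 8 \left(-1 - \frac{32}{3}\right) = \left(-8\right) \left(- \frac{35}{3}\right) = \frac{280}{3}$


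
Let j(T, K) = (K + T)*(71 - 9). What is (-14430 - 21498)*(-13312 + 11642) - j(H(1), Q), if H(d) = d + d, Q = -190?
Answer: 60011416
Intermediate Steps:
H(d) = 2*d
j(T, K) = 62*K + 62*T (j(T, K) = (K + T)*62 = 62*K + 62*T)
(-14430 - 21498)*(-13312 + 11642) - j(H(1), Q) = (-14430 - 21498)*(-13312 + 11642) - (62*(-190) + 62*(2*1)) = -35928*(-1670) - (-11780 + 62*2) = 59999760 - (-11780 + 124) = 59999760 - 1*(-11656) = 59999760 + 11656 = 60011416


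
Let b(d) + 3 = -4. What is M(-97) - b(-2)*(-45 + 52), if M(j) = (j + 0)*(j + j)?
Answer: 18867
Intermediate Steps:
b(d) = -7 (b(d) = -3 - 4 = -7)
M(j) = 2*j² (M(j) = j*(2*j) = 2*j²)
M(-97) - b(-2)*(-45 + 52) = 2*(-97)² - (-7)*(-45 + 52) = 2*9409 - (-7)*7 = 18818 - 1*(-49) = 18818 + 49 = 18867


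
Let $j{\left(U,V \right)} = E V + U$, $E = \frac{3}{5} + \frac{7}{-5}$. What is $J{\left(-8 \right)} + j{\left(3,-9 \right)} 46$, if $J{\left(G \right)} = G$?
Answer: $\frac{2306}{5} \approx 461.2$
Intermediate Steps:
$E = - \frac{4}{5}$ ($E = 3 \cdot \frac{1}{5} + 7 \left(- \frac{1}{5}\right) = \frac{3}{5} - \frac{7}{5} = - \frac{4}{5} \approx -0.8$)
$j{\left(U,V \right)} = U - \frac{4 V}{5}$ ($j{\left(U,V \right)} = - \frac{4 V}{5} + U = U - \frac{4 V}{5}$)
$J{\left(-8 \right)} + j{\left(3,-9 \right)} 46 = -8 + \left(3 - - \frac{36}{5}\right) 46 = -8 + \left(3 + \frac{36}{5}\right) 46 = -8 + \frac{51}{5} \cdot 46 = -8 + \frac{2346}{5} = \frac{2306}{5}$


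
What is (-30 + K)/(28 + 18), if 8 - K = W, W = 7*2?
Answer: -18/23 ≈ -0.78261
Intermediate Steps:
W = 14
K = -6 (K = 8 - 1*14 = 8 - 14 = -6)
(-30 + K)/(28 + 18) = (-30 - 6)/(28 + 18) = -36/46 = (1/46)*(-36) = -18/23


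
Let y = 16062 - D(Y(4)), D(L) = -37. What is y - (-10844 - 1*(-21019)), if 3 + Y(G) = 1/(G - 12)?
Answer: 5924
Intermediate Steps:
Y(G) = -3 + 1/(-12 + G) (Y(G) = -3 + 1/(G - 12) = -3 + 1/(-12 + G))
y = 16099 (y = 16062 - 1*(-37) = 16062 + 37 = 16099)
y - (-10844 - 1*(-21019)) = 16099 - (-10844 - 1*(-21019)) = 16099 - (-10844 + 21019) = 16099 - 1*10175 = 16099 - 10175 = 5924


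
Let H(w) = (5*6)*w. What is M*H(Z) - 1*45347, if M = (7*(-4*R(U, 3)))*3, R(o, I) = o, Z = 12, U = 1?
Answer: -75587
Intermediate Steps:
H(w) = 30*w
M = -84 (M = (7*(-4*1))*3 = (7*(-4))*3 = -28*3 = -84)
M*H(Z) - 1*45347 = -2520*12 - 1*45347 = -84*360 - 45347 = -30240 - 45347 = -75587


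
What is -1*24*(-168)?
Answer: 4032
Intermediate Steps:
-1*24*(-168) = -24*(-168) = 4032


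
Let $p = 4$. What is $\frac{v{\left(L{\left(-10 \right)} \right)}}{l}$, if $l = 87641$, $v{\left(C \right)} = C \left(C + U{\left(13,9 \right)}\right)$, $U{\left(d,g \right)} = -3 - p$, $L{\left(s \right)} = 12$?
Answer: $\frac{60}{87641} \approx 0.00068461$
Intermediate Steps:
$U{\left(d,g \right)} = -7$ ($U{\left(d,g \right)} = -3 - 4 = -7$)
$v{\left(C \right)} = C \left(-7 + C\right)$ ($v{\left(C \right)} = C \left(C - 7\right) = C \left(-7 + C\right)$)
$\frac{v{\left(L{\left(-10 \right)} \right)}}{l} = \frac{12 \left(-7 + 12\right)}{87641} = 12 \cdot 5 \cdot \frac{1}{87641} = 60 \cdot \frac{1}{87641} = \frac{60}{87641}$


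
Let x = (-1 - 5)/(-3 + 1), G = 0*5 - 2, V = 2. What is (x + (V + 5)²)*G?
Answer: -104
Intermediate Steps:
G = -2 (G = 0 - 2 = -2)
x = 3 (x = -6/(-2) = -6*(-½) = 3)
(x + (V + 5)²)*G = (3 + (2 + 5)²)*(-2) = (3 + 7²)*(-2) = (3 + 49)*(-2) = 52*(-2) = -104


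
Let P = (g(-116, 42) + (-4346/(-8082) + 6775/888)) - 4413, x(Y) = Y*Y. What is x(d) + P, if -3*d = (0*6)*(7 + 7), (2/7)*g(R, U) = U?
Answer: -5092947043/1196136 ≈ -4257.8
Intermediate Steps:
g(R, U) = 7*U/2
d = 0 (d = -0*6*(7 + 7)/3 = -0*14 = -1/3*0 = 0)
x(Y) = Y**2
P = -5092947043/1196136 (P = ((7/2)*42 + (-4346/(-8082) + 6775/888)) - 4413 = (147 + (-4346*(-1/8082) + 6775*(1/888))) - 4413 = (147 + (2173/4041 + 6775/888)) - 4413 = (147 + 9769133/1196136) - 4413 = 185601125/1196136 - 4413 = -5092947043/1196136 ≈ -4257.8)
x(d) + P = 0**2 - 5092947043/1196136 = 0 - 5092947043/1196136 = -5092947043/1196136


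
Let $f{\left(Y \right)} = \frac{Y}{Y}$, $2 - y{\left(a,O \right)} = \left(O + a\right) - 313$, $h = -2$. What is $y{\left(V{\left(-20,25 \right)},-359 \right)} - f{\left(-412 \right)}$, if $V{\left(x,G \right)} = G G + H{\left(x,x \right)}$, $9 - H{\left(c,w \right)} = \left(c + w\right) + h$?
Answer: $-3$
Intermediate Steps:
$H{\left(c,w \right)} = 11 - c - w$ ($H{\left(c,w \right)} = 9 - \left(\left(c + w\right) - 2\right) = 9 - \left(-2 + c + w\right) = 11 - c - w$)
$V{\left(x,G \right)} = 11 + G^{2} - 2 x$ ($V{\left(x,G \right)} = G G - \left(-11 + 2 x\right) = G^{2} - \left(-11 + 2 x\right) = 11 + G^{2} - 2 x$)
$y{\left(a,O \right)} = 315 - O - a$ ($y{\left(a,O \right)} = 2 - \left(\left(O + a\right) - 313\right) = 2 - \left(-313 + O + a\right) = 315 - O - a$)
$f{\left(Y \right)} = 1$
$y{\left(V{\left(-20,25 \right)},-359 \right)} - f{\left(-412 \right)} = \left(315 - -359 - \left(11 + 25^{2} - -40\right)\right) - 1 = \left(315 + 359 - \left(11 + 625 + 40\right)\right) - 1 = \left(315 + 359 - 676\right) - 1 = -2 - 1 = -3$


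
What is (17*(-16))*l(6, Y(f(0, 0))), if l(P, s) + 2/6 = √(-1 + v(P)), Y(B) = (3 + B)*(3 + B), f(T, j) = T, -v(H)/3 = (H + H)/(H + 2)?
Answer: 272/3 - 136*I*√22 ≈ 90.667 - 637.9*I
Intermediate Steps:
v(H) = -6*H/(2 + H) (v(H) = -3*(H + H)/(H + 2) = -3*2*H/(2 + H) = -6*H/(2 + H))
Y(B) = (3 + B)²
l(P, s) = -⅓ + √(-1 - 6*P/(2 + P))
(17*(-16))*l(6, Y(f(0, 0))) = (17*(-16))*(-⅓ + √((-2 - 7*6)/(2 + 6))) = -272*(-⅓ + √((-2 - 42)/8)) = -272*(-⅓ + √((⅛)*(-44))) = -272*(-⅓ + √(-11/2)) = -272*(-⅓ + I*√22/2) = 272/3 - 136*I*√22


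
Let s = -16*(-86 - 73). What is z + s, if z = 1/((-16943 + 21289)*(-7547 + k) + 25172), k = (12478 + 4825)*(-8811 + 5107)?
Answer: 708680222986847/278569270042 ≈ 2544.0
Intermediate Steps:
k = -64090312 (k = 17303*(-3704) = -64090312)
s = 2544 (s = -16*(-159) = 2544)
z = -1/278569270042 (z = 1/((-16943 + 21289)*(-7547 - 64090312) + 25172) = 1/(4346*(-64097859) + 25172) = 1/(-278569295214 + 25172) = 1/(-278569270042) = -1/278569270042 ≈ -3.5898e-12)
z + s = -1/278569270042 + 2544 = 708680222986847/278569270042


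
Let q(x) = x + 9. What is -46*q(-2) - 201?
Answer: -523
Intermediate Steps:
q(x) = 9 + x
-46*q(-2) - 201 = -46*(9 - 2) - 201 = -46*7 - 201 = -322 - 201 = -523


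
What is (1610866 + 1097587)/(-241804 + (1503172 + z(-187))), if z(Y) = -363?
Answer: 2708453/1261005 ≈ 2.1479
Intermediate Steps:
(1610866 + 1097587)/(-241804 + (1503172 + z(-187))) = (1610866 + 1097587)/(-241804 + (1503172 - 363)) = 2708453/(-241804 + 1502809) = 2708453/1261005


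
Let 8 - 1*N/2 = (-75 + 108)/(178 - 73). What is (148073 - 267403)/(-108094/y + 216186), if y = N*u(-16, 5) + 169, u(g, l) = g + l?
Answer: -178995/2215924 ≈ -0.080777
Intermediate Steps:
N = 538/35 (N = 16 - 2*(-75 + 108)/(178 - 73) = 16 - 66/105 = 16 - 2*11/35 = 16 - 22/35 = 538/35 ≈ 15.371)
y = -3/35 (y = 538*(-16 + 5)/35 + 169 = (538/35)*(-11) + 169 = -5918/35 + 169 = -3/35 ≈ -0.085714)
(148073 - 267403)/(-108094/y + 216186) = (148073 - 267403)/(-108094/(-3/35) + 216186) = -119330/(-108094*(-35/3) + 216186) = -119330/(3783290/3 + 216186) = -119330/4431848/3 = -119330*3/4431848 = -178995/2215924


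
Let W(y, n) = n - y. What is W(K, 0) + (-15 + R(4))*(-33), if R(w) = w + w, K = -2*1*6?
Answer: 243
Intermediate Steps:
K = -12 (K = -2*6 = -12)
R(w) = 2*w
W(K, 0) + (-15 + R(4))*(-33) = (0 - 1*(-12)) + (-15 + 2*4)*(-33) = (0 + 12) + (-15 + 8)*(-33) = 12 - 7*(-33) = 12 + 231 = 243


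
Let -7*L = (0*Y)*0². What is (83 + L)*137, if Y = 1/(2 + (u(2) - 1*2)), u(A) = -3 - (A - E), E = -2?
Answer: 11371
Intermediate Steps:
u(A) = -5 - A (u(A) = -3 - (A - 1*(-2)) = -3 - (A + 2) = -3 - (2 + A) = -3 + (-2 - A) = -5 - A)
Y = -⅐ (Y = 1/(2 + ((-5 - 1*2) - 1*2)) = 1/(2 + ((-5 - 2) - 2)) = 1/(2 + (-7 - 2)) = 1/(2 - 9) = 1/(-7) = -⅐ ≈ -0.14286)
L = 0 (L = -0*(-⅐)*0²/7 = -0*0 = -⅐*0 = 0)
(83 + L)*137 = (83 + 0)*137 = 83*137 = 11371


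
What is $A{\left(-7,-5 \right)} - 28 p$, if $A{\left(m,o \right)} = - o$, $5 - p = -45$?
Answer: $-1395$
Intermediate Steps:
$p = 50$ ($p = 5 - -45 = 5 + 45 = 50$)
$A{\left(-7,-5 \right)} - 28 p = \left(-1\right) \left(-5\right) - 1400 = 5 - 1400 = -1395$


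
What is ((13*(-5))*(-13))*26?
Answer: 21970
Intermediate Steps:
((13*(-5))*(-13))*26 = -65*(-13)*26 = 845*26 = 21970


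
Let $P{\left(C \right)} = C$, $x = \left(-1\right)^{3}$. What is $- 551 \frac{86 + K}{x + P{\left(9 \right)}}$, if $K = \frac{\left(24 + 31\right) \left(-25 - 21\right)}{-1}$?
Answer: $-180177$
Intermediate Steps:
$x = -1$
$K = 2530$ ($K = 55 \left(-46\right) \left(-1\right) = \left(-2530\right) \left(-1\right) = 2530$)
$- 551 \frac{86 + K}{x + P{\left(9 \right)}} = - 551 \frac{86 + 2530}{-1 + 9} = - 551 \cdot \frac{2616}{8} = - 551 \cdot 2616 \cdot \frac{1}{8} = \left(-551\right) 327 = -180177$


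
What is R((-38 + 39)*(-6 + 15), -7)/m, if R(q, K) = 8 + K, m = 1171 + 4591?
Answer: 1/5762 ≈ 0.00017355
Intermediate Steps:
m = 5762
R((-38 + 39)*(-6 + 15), -7)/m = (8 - 7)/5762 = 1*(1/5762) = 1/5762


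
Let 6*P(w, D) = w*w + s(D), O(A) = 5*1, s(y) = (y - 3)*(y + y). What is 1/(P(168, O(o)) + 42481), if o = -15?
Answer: 3/141565 ≈ 2.1192e-5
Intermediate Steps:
s(y) = 2*y*(-3 + y) (s(y) = (-3 + y)*(2*y) = 2*y*(-3 + y))
O(A) = 5
P(w, D) = w**2/6 + D*(-3 + D)/3 (P(w, D) = (w*w + 2*D*(-3 + D))/6 = (w**2 + 2*D*(-3 + D))/6 = w**2/6 + D*(-3 + D)/3)
1/(P(168, O(o)) + 42481) = 1/(((1/6)*168**2 + (1/3)*5*(-3 + 5)) + 42481) = 1/(((1/6)*28224 + (1/3)*5*2) + 42481) = 1/((4704 + 10/3) + 42481) = 1/(14122/3 + 42481) = 1/(141565/3) = 3/141565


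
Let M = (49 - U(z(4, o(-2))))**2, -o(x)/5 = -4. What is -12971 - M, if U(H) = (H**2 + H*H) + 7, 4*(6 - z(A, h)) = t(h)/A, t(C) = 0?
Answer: -13871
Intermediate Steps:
o(x) = 20 (o(x) = -5*(-4) = 20)
z(A, h) = 6 (z(A, h) = 6 - 0/A = 6 - 1/4*0 = 6 + 0 = 6)
U(H) = 7 + 2*H**2 (U(H) = (H**2 + H**2) + 7 = 2*H**2 + 7 = 7 + 2*H**2)
M = 900 (M = (49 - (7 + 2*6**2))**2 = (49 - (7 + 2*36))**2 = (49 - (7 + 72))**2 = (49 - 1*79)**2 = (49 - 79)**2 = (-30)**2 = 900)
-12971 - M = -12971 - 1*900 = -12971 - 900 = -13871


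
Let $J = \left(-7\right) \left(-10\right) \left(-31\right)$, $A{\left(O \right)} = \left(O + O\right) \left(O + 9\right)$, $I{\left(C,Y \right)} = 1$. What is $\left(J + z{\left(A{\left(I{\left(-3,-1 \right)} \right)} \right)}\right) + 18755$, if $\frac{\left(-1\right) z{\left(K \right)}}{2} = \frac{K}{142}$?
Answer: $\frac{1177515}{71} \approx 16585.0$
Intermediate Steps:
$A{\left(O \right)} = 2 O \left(9 + O\right)$
$J = -2170$ ($J = 70 \left(-31\right) = -2170$)
$z{\left(K \right)} = - \frac{K}{71}$ ($z{\left(K \right)} = - 2 \frac{K}{142} = - \frac{K}{71}$)
$\left(J + z{\left(A{\left(I{\left(-3,-1 \right)} \right)} \right)}\right) + 18755 = \left(-2170 - \frac{2 \cdot 1 \left(9 + 1\right)}{71}\right) + 18755 = \left(-2170 - \frac{2 \cdot 1 \cdot 10}{71}\right) + 18755 = \left(-2170 - \frac{20}{71}\right) + 18755 = - \frac{154090}{71} + 18755 = \frac{1177515}{71}$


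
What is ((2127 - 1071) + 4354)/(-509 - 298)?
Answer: -5410/807 ≈ -6.7038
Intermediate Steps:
((2127 - 1071) + 4354)/(-509 - 298) = (1056 + 4354)/(-807) = 5410*(-1/807) = -5410/807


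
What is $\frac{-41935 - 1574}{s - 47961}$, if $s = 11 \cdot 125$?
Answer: $\frac{43509}{46586} \approx 0.93395$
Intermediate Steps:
$s = 1375$
$\frac{-41935 - 1574}{s - 47961} = \frac{-41935 - 1574}{1375 - 47961} = - \frac{43509}{-46586} = \left(-43509\right) \left(- \frac{1}{46586}\right) = \frac{43509}{46586}$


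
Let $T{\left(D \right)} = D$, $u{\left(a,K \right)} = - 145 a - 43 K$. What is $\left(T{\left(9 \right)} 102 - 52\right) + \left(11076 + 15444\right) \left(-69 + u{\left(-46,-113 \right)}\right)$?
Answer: $303920066$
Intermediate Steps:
$\left(T{\left(9 \right)} 102 - 52\right) + \left(11076 + 15444\right) \left(-69 + u{\left(-46,-113 \right)}\right) = \left(9 \cdot 102 - 52\right) + \left(11076 + 15444\right) \left(-69 - -11529\right) = \left(918 - 52\right) + 26520 \left(-69 + \left(6670 + 4859\right)\right) = 866 + 26520 \left(-69 + 11529\right) = 866 + 26520 \cdot 11460 = 866 + 303919200 = 303920066$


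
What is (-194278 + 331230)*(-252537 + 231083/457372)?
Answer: -3954595880114078/114343 ≈ -3.4585e+10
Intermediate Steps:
(-194278 + 331230)*(-252537 + 231083/457372) = 136952*(-252537 + 231083*(1/457372)) = 136952*(-252537 + 231083/457372) = 136952*(-115503121681/457372) = -3954595880114078/114343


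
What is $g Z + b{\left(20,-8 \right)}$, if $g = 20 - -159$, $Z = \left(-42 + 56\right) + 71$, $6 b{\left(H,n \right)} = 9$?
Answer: $\frac{30433}{2} \approx 15217.0$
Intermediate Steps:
$b{\left(H,n \right)} = \frac{3}{2}$ ($b{\left(H,n \right)} = \frac{1}{6} \cdot 9 = \frac{3}{2}$)
$Z = 85$ ($Z = 14 + 71 = 85$)
$g = 179$ ($g = 20 + 159 = 179$)
$g Z + b{\left(20,-8 \right)} = 179 \cdot 85 + \frac{3}{2} = 15215 + \frac{3}{2} = \frac{30433}{2}$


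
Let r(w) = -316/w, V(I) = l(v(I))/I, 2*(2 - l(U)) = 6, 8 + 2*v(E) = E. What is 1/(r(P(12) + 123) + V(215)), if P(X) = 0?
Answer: -26445/68063 ≈ -0.38854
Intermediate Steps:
v(E) = -4 + E/2
l(U) = -1 (l(U) = 2 - 1/2*6 = 2 - 3 = -1)
V(I) = -1/I
1/(r(P(12) + 123) + V(215)) = 1/(-316/(0 + 123) - 1/215) = 1/(-316/123 - 1*1/215) = 1/(-316*1/123 - 1/215) = 1/(-316/123 - 1/215) = 1/(-68063/26445) = -26445/68063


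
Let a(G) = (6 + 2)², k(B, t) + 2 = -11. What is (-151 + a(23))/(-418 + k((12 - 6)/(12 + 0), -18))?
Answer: 87/431 ≈ 0.20186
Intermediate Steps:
k(B, t) = -13 (k(B, t) = -2 - 11 = -13)
a(G) = 64 (a(G) = 8² = 64)
(-151 + a(23))/(-418 + k((12 - 6)/(12 + 0), -18)) = (-151 + 64)/(-418 - 13) = -87/(-431) = -87*(-1/431) = 87/431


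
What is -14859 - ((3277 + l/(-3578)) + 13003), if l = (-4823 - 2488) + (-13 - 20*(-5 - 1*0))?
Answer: -55711283/1789 ≈ -31141.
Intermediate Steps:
l = -7224 (l = -7311 + (-13 - 20*(-5 + 0)) = -7311 + (-13 - 20*(-5)) = -7311 + (-13 + 100) = -7311 + 87 = -7224)
-14859 - ((3277 + l/(-3578)) + 13003) = -14859 - ((3277 - 7224/(-3578)) + 13003) = -14859 - ((3277 - 7224*(-1/3578)) + 13003) = -14859 - ((3277 + 3612/1789) + 13003) = -14859 - (5866165/1789 + 13003) = -14859 - 1*29128532/1789 = -14859 - 29128532/1789 = -55711283/1789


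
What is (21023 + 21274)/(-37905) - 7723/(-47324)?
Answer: -569640971/597938740 ≈ -0.95267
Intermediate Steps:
(21023 + 21274)/(-37905) - 7723/(-47324) = 42297*(-1/37905) - 7723*(-1/47324) = -14099/12635 + 7723/47324 = -569640971/597938740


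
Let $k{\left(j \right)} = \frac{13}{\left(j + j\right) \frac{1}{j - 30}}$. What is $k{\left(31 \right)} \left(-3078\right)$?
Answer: $- \frac{20007}{31} \approx -645.39$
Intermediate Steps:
$k{\left(j \right)} = \frac{13 \left(-30 + j\right)}{2 j}$ ($k{\left(j \right)} = \frac{13}{2 j \frac{1}{-30 + j}} = 13 \frac{-30 + j}{2 j} = \frac{13 \left(-30 + j\right)}{2 j}$)
$k{\left(31 \right)} \left(-3078\right) = \left(\frac{13}{2} - \frac{195}{31}\right) \left(-3078\right) = \frac{13}{62} \left(-3078\right) = - \frac{20007}{31}$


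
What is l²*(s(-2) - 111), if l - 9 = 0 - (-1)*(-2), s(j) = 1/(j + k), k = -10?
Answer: -65317/12 ≈ -5443.1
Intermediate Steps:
s(j) = 1/(-10 + j) (s(j) = 1/(j - 10) = 1/(-10 + j))
l = 7 (l = 9 + (0 - (-1)*(-2)) = 9 + (0 - 1*2) = 9 + (0 - 2) = 9 - 2 = 7)
l²*(s(-2) - 111) = 7²*(1/(-10 - 2) - 111) = 49*(1/(-12) - 111) = 49*(-1/12 - 111) = 49*(-1333/12) = -65317/12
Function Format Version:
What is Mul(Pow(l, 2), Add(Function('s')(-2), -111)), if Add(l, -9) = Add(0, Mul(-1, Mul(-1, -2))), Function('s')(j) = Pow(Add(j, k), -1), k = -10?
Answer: Rational(-65317, 12) ≈ -5443.1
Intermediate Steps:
Function('s')(j) = Pow(Add(-10, j), -1) (Function('s')(j) = Pow(Add(j, -10), -1) = Pow(Add(-10, j), -1))
l = 7 (l = Add(9, Add(0, Mul(-1, Mul(-1, -2)))) = Add(9, Add(0, Mul(-1, 2))) = Add(9, Add(0, -2)) = Add(9, -2) = 7)
Mul(Pow(l, 2), Add(Function('s')(-2), -111)) = Mul(Pow(7, 2), Add(Pow(Add(-10, -2), -1), -111)) = Mul(49, Add(Pow(-12, -1), -111)) = Mul(49, Add(Rational(-1, 12), -111)) = Mul(49, Rational(-1333, 12)) = Rational(-65317, 12)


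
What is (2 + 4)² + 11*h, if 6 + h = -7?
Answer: -107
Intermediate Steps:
h = -13 (h = -6 - 7 = -13)
(2 + 4)² + 11*h = (2 + 4)² + 11*(-13) = 6² - 143 = 36 - 143 = -107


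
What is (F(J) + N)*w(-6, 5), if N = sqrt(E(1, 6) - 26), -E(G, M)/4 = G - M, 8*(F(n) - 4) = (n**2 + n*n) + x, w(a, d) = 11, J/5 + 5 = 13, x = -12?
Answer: 8855/2 + 11*I*sqrt(6) ≈ 4427.5 + 26.944*I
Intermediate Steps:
J = 40 (J = -25 + 5*13 = -25 + 65 = 40)
F(n) = 5/2 + n**2/4 (F(n) = 4 + ((n**2 + n*n) - 12)/8 = 4 + ((n**2 + n**2) - 12)/8 = 4 + (2*n**2 - 12)/8 = 4 + (-12 + 2*n**2)/8 = 4 + (-3/2 + n**2/4) = 5/2 + n**2/4)
E(G, M) = -4*G + 4*M (E(G, M) = -4*(G - M) = -4*G + 4*M)
N = I*sqrt(6) (N = sqrt((-4*1 + 4*6) - 26) = sqrt((-4 + 24) - 26) = sqrt(20 - 26) = sqrt(-6) = I*sqrt(6) ≈ 2.4495*I)
(F(J) + N)*w(-6, 5) = ((5/2 + (1/4)*40**2) + I*sqrt(6))*11 = ((5/2 + (1/4)*1600) + I*sqrt(6))*11 = ((5/2 + 400) + I*sqrt(6))*11 = (805/2 + I*sqrt(6))*11 = 8855/2 + 11*I*sqrt(6)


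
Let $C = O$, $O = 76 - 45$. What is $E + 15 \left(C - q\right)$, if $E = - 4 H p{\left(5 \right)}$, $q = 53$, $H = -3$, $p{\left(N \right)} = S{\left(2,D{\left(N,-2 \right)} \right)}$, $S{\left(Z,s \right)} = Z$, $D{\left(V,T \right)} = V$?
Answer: $-306$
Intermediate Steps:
$p{\left(N \right)} = 2$
$O = 31$ ($O = 76 - 45 = 31$)
$C = 31$
$E = 24$ ($E = \left(-4\right) \left(-3\right) 2 = 12 \cdot 2 = 24$)
$E + 15 \left(C - q\right) = 24 + 15 \left(31 - 53\right) = 24 + 15 \left(-22\right) = 24 - 330 = -306$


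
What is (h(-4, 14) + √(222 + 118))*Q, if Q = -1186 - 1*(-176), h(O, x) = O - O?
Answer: -2020*√85 ≈ -18623.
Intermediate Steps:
h(O, x) = 0
Q = -1010 (Q = -1186 + 176 = -1010)
(h(-4, 14) + √(222 + 118))*Q = (0 + √(222 + 118))*(-1010) = (0 + √340)*(-1010) = (0 + 2*√85)*(-1010) = (2*√85)*(-1010) = -2020*√85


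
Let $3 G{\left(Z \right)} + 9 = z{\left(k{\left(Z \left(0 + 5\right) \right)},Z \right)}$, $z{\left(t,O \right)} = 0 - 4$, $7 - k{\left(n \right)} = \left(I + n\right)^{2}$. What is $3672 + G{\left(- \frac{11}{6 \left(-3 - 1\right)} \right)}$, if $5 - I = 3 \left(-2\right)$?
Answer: $\frac{11003}{3} \approx 3667.7$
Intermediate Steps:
$I = 11$ ($I = 5 - 3 \left(-2\right) = 5 - -6 = 5 + 6 = 11$)
$k{\left(n \right)} = 7 - \left(11 + n\right)^{2}$
$z{\left(t,O \right)} = -4$ ($z{\left(t,O \right)} = 0 - 4 = -4$)
$G{\left(Z \right)} = - \frac{13}{3}$ ($G{\left(Z \right)} = -3 + \frac{1}{3} \left(-4\right) = -3 - \frac{4}{3} = - \frac{13}{3}$)
$3672 + G{\left(- \frac{11}{6 \left(-3 - 1\right)} \right)} = 3672 - \frac{13}{3} = \frac{11003}{3}$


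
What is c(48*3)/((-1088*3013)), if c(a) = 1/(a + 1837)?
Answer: -1/6494003264 ≈ -1.5399e-10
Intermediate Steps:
c(a) = 1/(1837 + a)
c(48*3)/((-1088*3013)) = 1/((1837 + 48*3)*((-1088*3013))) = 1/((1837 + 144)*(-3278144)) = -1/3278144/1981 = (1/1981)*(-1/3278144) = -1/6494003264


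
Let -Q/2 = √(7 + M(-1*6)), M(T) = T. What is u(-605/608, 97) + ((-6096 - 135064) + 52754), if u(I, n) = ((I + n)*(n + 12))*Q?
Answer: -33237863/304 ≈ -1.0934e+5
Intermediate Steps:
Q = -2 (Q = -2*√(7 - 1*6) = -2*√(7 - 6) = -2*√1 = -2*1 = -2)
u(I, n) = -2*(12 + n)*(I + n) (u(I, n) = ((I + n)*(n + 12))*(-2) = ((I + n)*(12 + n))*(-2) = ((12 + n)*(I + n))*(-2) = -2*(12 + n)*(I + n))
u(-605/608, 97) + ((-6096 - 135064) + 52754) = (-(-14520)/608 - 24*97 - 2*97² - 2*(-605/608)*97) + ((-6096 - 135064) + 52754) = (-(-14520)/608 - 2328 - 2*9409 - 2*(-605*1/608)*97) + (-141160 + 52754) = (-24*(-605/608) - 2328 - 18818 - 2*(-605/608)*97) - 88406 = (1815/76 - 2328 - 18818 + 58685/304) - 88406 = -6362439/304 - 88406 = -33237863/304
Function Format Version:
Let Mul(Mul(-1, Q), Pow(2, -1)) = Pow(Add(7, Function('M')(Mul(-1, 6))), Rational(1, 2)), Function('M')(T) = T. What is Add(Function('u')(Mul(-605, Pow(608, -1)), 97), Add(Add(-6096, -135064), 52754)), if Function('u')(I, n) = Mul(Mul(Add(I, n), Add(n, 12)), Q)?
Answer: Rational(-33237863, 304) ≈ -1.0934e+5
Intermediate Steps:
Q = -2 (Q = Mul(-2, Pow(Add(7, Mul(-1, 6)), Rational(1, 2))) = Mul(-2, Pow(Add(7, -6), Rational(1, 2))) = Mul(-2, Pow(1, Rational(1, 2))) = Mul(-2, 1) = -2)
Function('u')(I, n) = Mul(-2, Add(12, n), Add(I, n)) (Function('u')(I, n) = Mul(Mul(Add(I, n), Add(n, 12)), -2) = Mul(Mul(Add(I, n), Add(12, n)), -2) = Mul(Mul(Add(12, n), Add(I, n)), -2) = Mul(-2, Add(12, n), Add(I, n)))
Add(Function('u')(Mul(-605, Pow(608, -1)), 97), Add(Add(-6096, -135064), 52754)) = Add(Add(Mul(-24, Mul(-605, Pow(608, -1))), Mul(-24, 97), Mul(-2, Pow(97, 2)), Mul(-2, Mul(-605, Pow(608, -1)), 97)), Add(Add(-6096, -135064), 52754)) = Add(Add(Mul(-24, Mul(-605, Rational(1, 608))), -2328, Mul(-2, 9409), Mul(-2, Mul(-605, Rational(1, 608)), 97)), Add(-141160, 52754)) = Add(Add(Mul(-24, Rational(-605, 608)), -2328, -18818, Mul(-2, Rational(-605, 608), 97)), -88406) = Add(Add(Rational(1815, 76), -2328, -18818, Rational(58685, 304)), -88406) = Add(Rational(-6362439, 304), -88406) = Rational(-33237863, 304)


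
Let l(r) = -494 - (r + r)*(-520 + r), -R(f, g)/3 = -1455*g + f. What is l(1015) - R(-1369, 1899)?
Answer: -9298586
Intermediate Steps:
R(f, g) = -3*f + 4365*g (R(f, g) = -3*(-1455*g + f) = -3*(f - 1455*g) = -3*f + 4365*g)
l(r) = -494 - 2*r*(-520 + r)
l(1015) - R(-1369, 1899) = (-494 - 2*1015**2 + 1040*1015) - (-3*(-1369) + 4365*1899) = (-494 - 2*1030225 + 1055600) - (4107 + 8289135) = (-494 - 2060450 + 1055600) - 1*8293242 = -1005344 - 8293242 = -9298586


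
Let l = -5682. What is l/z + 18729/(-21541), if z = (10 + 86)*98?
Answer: -49766399/33776288 ≈ -1.4734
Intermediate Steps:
z = 9408 (z = 96*98 = 9408)
l/z + 18729/(-21541) = -5682/9408 + 18729/(-21541) = -5682*1/9408 + 18729*(-1/21541) = -947/1568 - 18729/21541 = -49766399/33776288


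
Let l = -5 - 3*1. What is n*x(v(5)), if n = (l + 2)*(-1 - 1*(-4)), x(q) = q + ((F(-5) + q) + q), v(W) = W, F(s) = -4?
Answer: -198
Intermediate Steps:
l = -8 (l = -5 - 3 = -8)
x(q) = -4 + 3*q (x(q) = q + ((-4 + q) + q) = q + (-4 + 2*q) = -4 + 3*q)
n = -18 (n = (-8 + 2)*(-1 - 1*(-4)) = -6*(-1 + 4) = -6*3 = -18)
n*x(v(5)) = -18*(-4 + 3*5) = -18*(-4 + 15) = -18*11 = -198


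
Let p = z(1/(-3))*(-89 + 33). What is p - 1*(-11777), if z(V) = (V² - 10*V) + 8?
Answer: 100225/9 ≈ 11136.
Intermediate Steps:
z(V) = 8 + V² - 10*V
p = -5768/9 (p = (8 + (1/(-3))² - 10/(-3))*(-89 + 33) = (8 + (-⅓)² - 10*(-⅓))*(-56) = (8 + ⅑ + 10/3)*(-56) = (103/9)*(-56) = -5768/9 ≈ -640.89)
p - 1*(-11777) = -5768/9 - 1*(-11777) = -5768/9 + 11777 = 100225/9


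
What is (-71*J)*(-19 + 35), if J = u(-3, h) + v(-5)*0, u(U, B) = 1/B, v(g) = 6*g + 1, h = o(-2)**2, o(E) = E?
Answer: -284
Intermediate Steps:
h = 4 (h = (-2)**2 = 4)
v(g) = 1 + 6*g
J = 1/4 (J = 1/4 + (1 + 6*(-5))*0 = 1/4 + (1 - 30)*0 = 1/4 - 29*0 = 1/4 + 0 = 1/4 ≈ 0.25000)
(-71*J)*(-19 + 35) = (-71*1/4)*(-19 + 35) = -71/4*16 = -284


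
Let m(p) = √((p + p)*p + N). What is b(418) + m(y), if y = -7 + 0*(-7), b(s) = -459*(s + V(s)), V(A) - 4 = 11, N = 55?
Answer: -198747 + 3*√17 ≈ -1.9873e+5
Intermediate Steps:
V(A) = 15 (V(A) = 4 + 11 = 15)
b(s) = -6885 - 459*s (b(s) = -459*(s + 15) = -459*(15 + s) = -6885 - 459*s)
y = -7 (y = -7 + 0 = -7)
m(p) = √(55 + 2*p²) (m(p) = √((p + p)*p + 55) = √((2*p)*p + 55) = √(2*p² + 55) = √(55 + 2*p²))
b(418) + m(y) = (-6885 - 459*418) + √(55 + 2*(-7)²) = (-6885 - 191862) + √(55 + 2*49) = -198747 + √(55 + 98) = -198747 + √153 = -198747 + 3*√17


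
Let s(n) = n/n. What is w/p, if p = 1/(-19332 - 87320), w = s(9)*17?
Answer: -1813084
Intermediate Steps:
s(n) = 1
w = 17 (w = 1*17 = 17)
p = -1/106652 (p = 1/(-106652) = -1/106652 ≈ -9.3763e-6)
w/p = 17/(-1/106652) = 17*(-106652) = -1813084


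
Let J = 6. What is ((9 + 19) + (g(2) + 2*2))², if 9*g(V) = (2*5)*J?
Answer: 13456/9 ≈ 1495.1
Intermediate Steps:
g(V) = 20/3 (g(V) = ((2*5)*6)/9 = (10*6)/9 = (⅑)*60 = 20/3)
((9 + 19) + (g(2) + 2*2))² = ((9 + 19) + (20/3 + 2*2))² = (28 + (20/3 + 4))² = (28 + 32/3)² = (116/3)² = 13456/9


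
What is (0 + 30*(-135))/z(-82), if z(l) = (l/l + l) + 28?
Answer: 4050/53 ≈ 76.415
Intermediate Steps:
z(l) = 29 + l (z(l) = (1 + l) + 28 = 29 + l)
(0 + 30*(-135))/z(-82) = (0 + 30*(-135))/(29 - 82) = (0 - 4050)/(-53) = -4050*(-1/53) = 4050/53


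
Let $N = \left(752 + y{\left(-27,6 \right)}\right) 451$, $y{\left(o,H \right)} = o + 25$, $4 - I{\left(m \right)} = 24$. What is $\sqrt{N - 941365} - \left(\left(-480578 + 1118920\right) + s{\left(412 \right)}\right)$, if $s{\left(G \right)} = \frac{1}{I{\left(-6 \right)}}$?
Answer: $- \frac{12766839}{20} + i \sqrt{603115} \approx -6.3834 \cdot 10^{5} + 776.6 i$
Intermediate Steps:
$I{\left(m \right)} = -20$ ($I{\left(m \right)} = 4 - 24 = -20$)
$y{\left(o,H \right)} = 25 + o$
$N = 338250$ ($N = \left(752 + \left(25 - 27\right)\right) 451 = \left(752 - 2\right) 451 = 750 \cdot 451 = 338250$)
$s{\left(G \right)} = - \frac{1}{20}$ ($s{\left(G \right)} = \frac{1}{-20} = - \frac{1}{20}$)
$\sqrt{N - 941365} - \left(\left(-480578 + 1118920\right) + s{\left(412 \right)}\right) = \sqrt{338250 - 941365} - \left(\left(-480578 + 1118920\right) - \frac{1}{20}\right) = \sqrt{-603115} - \left(638342 - \frac{1}{20}\right) = i \sqrt{603115} - \frac{12766839}{20} = - \frac{12766839}{20} + i \sqrt{603115}$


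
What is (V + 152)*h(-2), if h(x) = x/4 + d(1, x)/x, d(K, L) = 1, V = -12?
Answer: -140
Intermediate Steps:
h(x) = 1/x + x/4 (h(x) = x/4 + 1/x = 1/x + x/4)
(V + 152)*h(-2) = (-12 + 152)*(1/(-2) + (1/4)*(-2)) = 140*(-1/2 - 1/2) = 140*(-1) = -140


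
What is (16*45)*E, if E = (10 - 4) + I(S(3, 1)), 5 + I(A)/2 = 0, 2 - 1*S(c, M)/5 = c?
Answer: -2880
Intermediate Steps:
S(c, M) = 10 - 5*c
I(A) = -10 (I(A) = -10 + 2*0 = -10 + 0 = -10)
E = -4 (E = (10 - 4) - 10 = 6 - 10 = -4)
(16*45)*E = (16*45)*(-4) = 720*(-4) = -2880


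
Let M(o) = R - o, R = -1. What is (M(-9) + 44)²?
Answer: 2704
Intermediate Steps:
M(o) = -1 - o
(M(-9) + 44)² = ((-1 - 1*(-9)) + 44)² = ((-1 + 9) + 44)² = (8 + 44)² = 52² = 2704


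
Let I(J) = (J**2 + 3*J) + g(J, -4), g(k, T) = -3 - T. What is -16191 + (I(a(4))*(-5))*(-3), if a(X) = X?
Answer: -15756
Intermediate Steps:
I(J) = 1 + J**2 + 3*J (I(J) = (J**2 + 3*J) + (-3 - 1*(-4)) = (J**2 + 3*J) + (-3 + 4) = (J**2 + 3*J) + 1 = 1 + J**2 + 3*J)
-16191 + (I(a(4))*(-5))*(-3) = -16191 + ((1 + 4**2 + 3*4)*(-5))*(-3) = -16191 + ((1 + 16 + 12)*(-5))*(-3) = -16191 + (29*(-5))*(-3) = -16191 - 145*(-3) = -16191 + 435 = -15756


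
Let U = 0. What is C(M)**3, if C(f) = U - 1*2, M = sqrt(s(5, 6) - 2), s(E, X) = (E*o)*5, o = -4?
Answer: -8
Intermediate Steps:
s(E, X) = -20*E (s(E, X) = (E*(-4))*5 = -4*E*5 = -20*E)
M = I*sqrt(102) (M = sqrt(-20*5 - 2) = sqrt(-100 - 2) = sqrt(-102) = I*sqrt(102) ≈ 10.1*I)
C(f) = -2 (C(f) = 0 - 1*2 = 0 - 2 = -2)
C(M)**3 = (-2)**3 = -8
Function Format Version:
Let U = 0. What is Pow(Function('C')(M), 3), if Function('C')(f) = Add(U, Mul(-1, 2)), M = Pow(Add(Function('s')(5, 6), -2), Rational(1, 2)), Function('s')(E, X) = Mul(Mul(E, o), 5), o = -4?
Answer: -8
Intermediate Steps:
Function('s')(E, X) = Mul(-20, E) (Function('s')(E, X) = Mul(Mul(E, -4), 5) = Mul(Mul(-4, E), 5) = Mul(-20, E))
M = Mul(I, Pow(102, Rational(1, 2))) (M = Pow(Add(Mul(-20, 5), -2), Rational(1, 2)) = Pow(Add(-100, -2), Rational(1, 2)) = Pow(-102, Rational(1, 2)) = Mul(I, Pow(102, Rational(1, 2))) ≈ Mul(10.100, I))
Function('C')(f) = -2 (Function('C')(f) = Add(0, Mul(-1, 2)) = Add(0, -2) = -2)
Pow(Function('C')(M), 3) = Pow(-2, 3) = -8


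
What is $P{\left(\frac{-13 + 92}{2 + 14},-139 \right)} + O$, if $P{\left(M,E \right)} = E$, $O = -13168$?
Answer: $-13307$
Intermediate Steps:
$P{\left(\frac{-13 + 92}{2 + 14},-139 \right)} + O = -139 - 13168 = -13307$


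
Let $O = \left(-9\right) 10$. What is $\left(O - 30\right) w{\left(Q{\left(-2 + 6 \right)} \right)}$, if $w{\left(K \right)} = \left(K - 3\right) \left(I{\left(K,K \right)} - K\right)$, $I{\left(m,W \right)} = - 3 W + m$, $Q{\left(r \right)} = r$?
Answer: $1440$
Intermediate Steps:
$I{\left(m,W \right)} = m - 3 W$
$O = -90$
$w{\left(K \right)} = - 3 K \left(-3 + K\right)$ ($w{\left(K \right)} = \left(K - 3\right) \left(\left(K - 3 K\right) - K\right) = \left(-3 + K\right) \left(- 2 K - K\right) = \left(-3 + K\right) \left(- 3 K\right) = - 3 K \left(-3 + K\right)$)
$\left(O - 30\right) w{\left(Q{\left(-2 + 6 \right)} \right)} = \left(-90 - 30\right) 3 \left(-2 + 6\right) \left(3 - \left(-2 + 6\right)\right) = - 120 \cdot 3 \cdot 4 \left(3 - 4\right) = - 120 \cdot 3 \cdot 4 \left(-1\right) = \left(-120\right) \left(-12\right) = 1440$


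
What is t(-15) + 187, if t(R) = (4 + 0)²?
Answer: 203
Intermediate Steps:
t(R) = 16 (t(R) = 4² = 16)
t(-15) + 187 = 16 + 187 = 203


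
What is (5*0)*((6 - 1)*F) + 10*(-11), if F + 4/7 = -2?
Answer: -110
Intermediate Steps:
F = -18/7 (F = -4/7 - 2 = -18/7 ≈ -2.5714)
(5*0)*((6 - 1)*F) + 10*(-11) = (5*0)*((6 - 1)*(-18/7)) + 10*(-11) = 0*(5*(-18/7)) - 110 = 0*(-90/7) - 110 = 0 - 110 = -110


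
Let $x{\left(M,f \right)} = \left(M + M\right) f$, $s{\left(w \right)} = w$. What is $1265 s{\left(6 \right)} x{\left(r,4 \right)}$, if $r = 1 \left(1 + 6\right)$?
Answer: $425040$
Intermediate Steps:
$r = 7$ ($r = 1 \cdot 7 = 7$)
$x{\left(M,f \right)} = 2 M f$
$1265 s{\left(6 \right)} x{\left(r,4 \right)} = 1265 \cdot 6 \cdot 2 \cdot 7 \cdot 4 = 1265 \cdot 6 \cdot 56 = 1265 \cdot 336 = 425040$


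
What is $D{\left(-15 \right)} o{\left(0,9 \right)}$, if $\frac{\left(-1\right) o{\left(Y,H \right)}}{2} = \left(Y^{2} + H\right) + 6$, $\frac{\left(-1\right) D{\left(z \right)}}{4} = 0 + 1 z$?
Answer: $-1800$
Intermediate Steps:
$D{\left(z \right)} = - 4 z$ ($D{\left(z \right)} = - 4 \left(0 + 1 z\right) = - 4 \left(0 + z\right) = - 4 z$)
$o{\left(Y,H \right)} = -12 - 2 H - 2 Y^{2}$ ($o{\left(Y,H \right)} = - 2 \left(\left(Y^{2} + H\right) + 6\right) = - 2 \left(\left(H + Y^{2}\right) + 6\right) = - 2 \left(6 + H + Y^{2}\right) = -12 - 2 H - 2 Y^{2}$)
$D{\left(-15 \right)} o{\left(0,9 \right)} = \left(-4\right) \left(-15\right) \left(-12 - 18 - 2 \cdot 0^{2}\right) = 60 \left(-12 - 18 - 0\right) = 60 \left(-12 - 18 + 0\right) = 60 \left(-30\right) = -1800$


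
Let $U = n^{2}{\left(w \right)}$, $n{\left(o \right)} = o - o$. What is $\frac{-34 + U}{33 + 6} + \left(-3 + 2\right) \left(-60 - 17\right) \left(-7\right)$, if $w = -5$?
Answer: $- \frac{21055}{39} \approx -539.87$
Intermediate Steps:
$n{\left(o \right)} = 0$
$U = 0$ ($U = 0^{2} = 0$)
$\frac{-34 + U}{33 + 6} + \left(-3 + 2\right) \left(-60 - 17\right) \left(-7\right) = \frac{-34 + 0}{33 + 6} + \left(-3 + 2\right) \left(-60 - 17\right) \left(-7\right) = - \frac{34}{39} + \left(-1\right) \left(-77\right) \left(-7\right) = \left(-34\right) \frac{1}{39} + 77 \left(-7\right) = - \frac{34}{39} - 539 = - \frac{21055}{39}$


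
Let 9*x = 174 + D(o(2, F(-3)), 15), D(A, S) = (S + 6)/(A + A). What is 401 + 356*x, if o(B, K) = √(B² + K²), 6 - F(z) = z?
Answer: 21851/3 + 1246*√85/255 ≈ 7328.7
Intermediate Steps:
F(z) = 6 - z
D(A, S) = (6 + S)/(2*A) (D(A, S) = (6 + S)/((2*A)) = (6 + S)*(1/(2*A)) = (6 + S)/(2*A))
x = 58/3 + 7*√85/510 (x = (174 + (6 + 15)/(2*(√(2² + (6 - 1*(-3))²))))/9 = (174 + (½)*21/√(4 + (6 + 3)²))/9 = (174 + (½)*21/√(4 + 9²))/9 = (174 + (½)*21/√(4 + 81))/9 = (174 + (½)*21/√85)/9 = (174 + (½)*(√85/85)*21)/9 = (174 + 21*√85/170)/9 = 58/3 + 7*√85/510 ≈ 19.460)
401 + 356*x = 401 + 356*(58/3 + 7*√85/510) = 401 + (20648/3 + 1246*√85/255) = 21851/3 + 1246*√85/255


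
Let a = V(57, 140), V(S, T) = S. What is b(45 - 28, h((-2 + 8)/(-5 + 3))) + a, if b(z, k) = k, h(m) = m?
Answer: 54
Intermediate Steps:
a = 57
b(45 - 28, h((-2 + 8)/(-5 + 3))) + a = (-2 + 8)/(-5 + 3) + 57 = 6/(-2) + 57 = 6*(-1/2) + 57 = -3 + 57 = 54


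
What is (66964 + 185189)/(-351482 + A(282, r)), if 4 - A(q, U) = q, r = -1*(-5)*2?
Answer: -252153/351760 ≈ -0.71683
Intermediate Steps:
r = 10 (r = 5*2 = 10)
A(q, U) = 4 - q
(66964 + 185189)/(-351482 + A(282, r)) = (66964 + 185189)/(-351482 + (4 - 1*282)) = 252153/(-351482 + (4 - 282)) = 252153/(-351482 - 278) = 252153/(-351760) = 252153*(-1/351760) = -252153/351760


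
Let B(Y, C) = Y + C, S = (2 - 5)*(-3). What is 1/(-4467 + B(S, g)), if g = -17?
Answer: -1/4475 ≈ -0.00022346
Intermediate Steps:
S = 9 (S = -3*(-3) = 9)
B(Y, C) = C + Y
1/(-4467 + B(S, g)) = 1/(-4467 + (-17 + 9)) = 1/(-4467 - 8) = 1/(-4475) = -1/4475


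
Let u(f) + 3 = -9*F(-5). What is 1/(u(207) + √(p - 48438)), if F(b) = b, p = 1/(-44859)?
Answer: 1884078/2252011519 - I*√97473234820737/2252011519 ≈ 0.00083662 - 0.004384*I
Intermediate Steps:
p = -1/44859 ≈ -2.2292e-5
u(f) = 42 (u(f) = -3 - 9*(-5) = -3 + 45 = 42)
1/(u(207) + √(p - 48438)) = 1/(42 + √(-1/44859 - 48438)) = 1/(42 + √(-2172880243/44859)) = 1/(42 + I*√97473234820737/44859)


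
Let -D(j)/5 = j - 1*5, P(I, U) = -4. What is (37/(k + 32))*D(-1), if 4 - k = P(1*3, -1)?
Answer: 111/4 ≈ 27.750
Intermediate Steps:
k = 8 (k = 4 - 1*(-4) = 4 + 4 = 8)
D(j) = 25 - 5*j (D(j) = -5*(j - 1*5) = -5*(j - 5) = -5*(-5 + j) = 25 - 5*j)
(37/(k + 32))*D(-1) = (37/(8 + 32))*(25 - 5*(-1)) = (37/40)*(25 + 5) = (37*(1/40))*30 = (37/40)*30 = 111/4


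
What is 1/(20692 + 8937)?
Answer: 1/29629 ≈ 3.3751e-5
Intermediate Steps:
1/(20692 + 8937) = 1/29629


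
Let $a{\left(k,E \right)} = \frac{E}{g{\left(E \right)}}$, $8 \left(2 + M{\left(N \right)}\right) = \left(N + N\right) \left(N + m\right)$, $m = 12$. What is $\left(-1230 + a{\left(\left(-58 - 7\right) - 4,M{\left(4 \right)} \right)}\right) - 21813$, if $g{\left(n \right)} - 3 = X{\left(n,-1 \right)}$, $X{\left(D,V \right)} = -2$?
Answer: $-23029$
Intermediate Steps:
$M{\left(N \right)} = -2 + \frac{N \left(12 + N\right)}{4}$ ($M{\left(N \right)} = -2 + \frac{\left(N + N\right) \left(N + 12\right)}{8} = -2 + \frac{2 N \left(12 + N\right)}{8} = -2 + \frac{N \left(12 + N\right)}{4}$)
$g{\left(n \right)} = 1$ ($g{\left(n \right)} = 3 - 2 = 1$)
$a{\left(k,E \right)} = E$ ($a{\left(k,E \right)} = \frac{E}{1} = E 1 = E$)
$\left(-1230 + a{\left(\left(-58 - 7\right) - 4,M{\left(4 \right)} \right)}\right) - 21813 = \left(-1230 + \left(-2 + 3 \cdot 4 + \frac{4^{2}}{4}\right)\right) - 21813 = \left(-1230 + \left(-2 + 12 + \frac{1}{4} \cdot 16\right)\right) - 21813 = \left(-1230 + \left(-2 + 12 + 4\right)\right) - 21813 = \left(-1230 + 14\right) - 21813 = -1216 - 21813 = -23029$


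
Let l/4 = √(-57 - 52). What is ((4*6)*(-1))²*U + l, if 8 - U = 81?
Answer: -42048 + 4*I*√109 ≈ -42048.0 + 41.761*I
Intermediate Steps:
U = -73 (U = 8 - 1*81 = 8 - 81 = -73)
l = 4*I*√109 (l = 4*√(-57 - 52) = 4*√(-109) = 4*(I*√109) = 4*I*√109 ≈ 41.761*I)
((4*6)*(-1))²*U + l = ((4*6)*(-1))²*(-73) + 4*I*√109 = (24*(-1))²*(-73) + 4*I*√109 = (-24)²*(-73) + 4*I*√109 = 576*(-73) + 4*I*√109 = -42048 + 4*I*√109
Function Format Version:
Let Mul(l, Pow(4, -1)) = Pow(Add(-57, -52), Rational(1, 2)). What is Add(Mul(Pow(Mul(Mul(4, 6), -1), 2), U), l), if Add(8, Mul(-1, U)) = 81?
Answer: Add(-42048, Mul(4, I, Pow(109, Rational(1, 2)))) ≈ Add(-42048., Mul(41.761, I))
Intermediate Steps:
U = -73 (U = Add(8, Mul(-1, 81)) = Add(8, -81) = -73)
l = Mul(4, I, Pow(109, Rational(1, 2))) (l = Mul(4, Pow(Add(-57, -52), Rational(1, 2))) = Mul(4, Pow(-109, Rational(1, 2))) = Mul(4, Mul(I, Pow(109, Rational(1, 2)))) = Mul(4, I, Pow(109, Rational(1, 2))) ≈ Mul(41.761, I))
Add(Mul(Pow(Mul(Mul(4, 6), -1), 2), U), l) = Add(Mul(Pow(Mul(Mul(4, 6), -1), 2), -73), Mul(4, I, Pow(109, Rational(1, 2)))) = Add(Mul(Pow(Mul(24, -1), 2), -73), Mul(4, I, Pow(109, Rational(1, 2)))) = Add(Mul(Pow(-24, 2), -73), Mul(4, I, Pow(109, Rational(1, 2)))) = Add(Mul(576, -73), Mul(4, I, Pow(109, Rational(1, 2)))) = Add(-42048, Mul(4, I, Pow(109, Rational(1, 2))))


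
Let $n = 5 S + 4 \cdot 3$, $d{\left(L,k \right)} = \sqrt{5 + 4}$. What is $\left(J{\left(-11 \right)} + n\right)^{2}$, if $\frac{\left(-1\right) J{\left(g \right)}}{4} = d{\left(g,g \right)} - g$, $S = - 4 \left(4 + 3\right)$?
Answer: $33856$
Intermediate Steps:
$S = -28$ ($S = \left(-4\right) 7 = -28$)
$d{\left(L,k \right)} = 3$ ($d{\left(L,k \right)} = \sqrt{9} = 3$)
$n = -128$ ($n = 5 \left(-28\right) + 4 \cdot 3 = -140 + 12 = -128$)
$J{\left(g \right)} = -12 + 4 g$ ($J{\left(g \right)} = - 4 \left(3 - g\right) = -12 + 4 g$)
$\left(J{\left(-11 \right)} + n\right)^{2} = \left(\left(-12 + 4 \left(-11\right)\right) - 128\right)^{2} = \left(\left(-12 - 44\right) - 128\right)^{2} = \left(-56 - 128\right)^{2} = \left(-184\right)^{2} = 33856$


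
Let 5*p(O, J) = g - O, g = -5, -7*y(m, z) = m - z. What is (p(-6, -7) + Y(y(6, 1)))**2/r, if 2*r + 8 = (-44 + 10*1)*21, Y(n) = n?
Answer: -324/442225 ≈ -0.00073266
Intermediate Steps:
y(m, z) = -m/7 + z/7 (y(m, z) = -(m - z)/7 = -m/7 + z/7)
p(O, J) = -1 - O/5 (p(O, J) = (-5 - O)/5 = -1 - O/5)
r = -361 (r = -4 + ((-44 + 10*1)*21)/2 = -4 + ((-44 + 10)*21)/2 = -4 + (-34*21)/2 = -4 + (1/2)*(-714) = -4 - 357 = -361)
(p(-6, -7) + Y(y(6, 1)))**2/r = ((-1 - 1/5*(-6)) + (-1/7*6 + (1/7)*1))**2/(-361) = ((-1 + 6/5) + (-6/7 + 1/7))**2*(-1/361) = (1/5 - 5/7)**2*(-1/361) = (-18/35)**2*(-1/361) = (324/1225)*(-1/361) = -324/442225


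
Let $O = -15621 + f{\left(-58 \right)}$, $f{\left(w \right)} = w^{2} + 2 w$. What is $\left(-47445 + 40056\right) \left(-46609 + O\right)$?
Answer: $435817998$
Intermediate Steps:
$O = -12373$ ($O = -15621 - 58 \left(2 - 58\right) = -15621 - -3248 = -15621 + 3248 = -12373$)
$\left(-47445 + 40056\right) \left(-46609 + O\right) = \left(-47445 + 40056\right) \left(-46609 - 12373\right) = \left(-7389\right) \left(-58982\right) = 435817998$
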